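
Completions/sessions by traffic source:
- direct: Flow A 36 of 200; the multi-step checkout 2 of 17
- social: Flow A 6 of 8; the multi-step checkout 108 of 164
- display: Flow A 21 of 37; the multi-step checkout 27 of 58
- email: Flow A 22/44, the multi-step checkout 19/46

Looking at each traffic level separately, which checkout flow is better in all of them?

Flow A

Direct: Flow A 36/200 = 18.0%, the multi-step checkout 2/17 = 11.8% → Flow A
Social: Flow A 6/8 = 75.0%, the multi-step checkout 108/164 = 65.9% → Flow A
Display: Flow A 21/37 = 56.8%, the multi-step checkout 27/58 = 46.6% → Flow A
Email: Flow A 22/44 = 50.0%, the multi-step checkout 19/46 = 41.3% → Flow A
Flow A has the higher rate in all 4 groups.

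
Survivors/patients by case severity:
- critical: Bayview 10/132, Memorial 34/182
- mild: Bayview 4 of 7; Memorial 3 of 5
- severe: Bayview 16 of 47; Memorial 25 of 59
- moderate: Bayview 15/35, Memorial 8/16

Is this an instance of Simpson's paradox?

Critical: Bayview 10/132 = 7.6%, Memorial 34/182 = 18.7% → Memorial
Mild: Bayview 4/7 = 57.1%, Memorial 3/5 = 60.0% → Memorial
Severe: Bayview 16/47 = 34.0%, Memorial 25/59 = 42.4% → Memorial
Moderate: Bayview 15/35 = 42.9%, Memorial 8/16 = 50.0% → Memorial
Overall: Bayview 45/221 = 20.4%, Memorial 70/262 = 26.7% → Memorial
Memorial wins overall and in every case group — no reversal.

No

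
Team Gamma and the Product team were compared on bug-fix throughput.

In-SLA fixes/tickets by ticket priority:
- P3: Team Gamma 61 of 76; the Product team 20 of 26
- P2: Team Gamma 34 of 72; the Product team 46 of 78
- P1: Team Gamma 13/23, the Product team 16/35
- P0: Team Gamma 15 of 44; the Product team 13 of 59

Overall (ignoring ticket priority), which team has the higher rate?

Team Gamma

P3: Team Gamma 61/76 = 80.3%, the Product team 20/26 = 76.9% → Team Gamma
P2: Team Gamma 34/72 = 47.2%, the Product team 46/78 = 59.0% → the Product team
P1: Team Gamma 13/23 = 56.5%, the Product team 16/35 = 45.7% → Team Gamma
P0: Team Gamma 15/44 = 34.1%, the Product team 13/59 = 22.0% → Team Gamma
Overall: Team Gamma 123/215 = 57.2%, the Product team 95/198 = 48.0% → Team Gamma
(Neither sweeps every ticket group, but Team Gamma has the higher pooled rate.)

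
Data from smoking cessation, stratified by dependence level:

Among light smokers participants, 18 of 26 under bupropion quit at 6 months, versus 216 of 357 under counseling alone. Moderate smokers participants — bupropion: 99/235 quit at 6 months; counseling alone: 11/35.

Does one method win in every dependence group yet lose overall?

Yes

Light smokers: bupropion 18/26 = 69.2%, counseling alone 216/357 = 60.5% → bupropion
Moderate smokers: bupropion 99/235 = 42.1%, counseling alone 11/35 = 31.4% → bupropion
Overall: bupropion 117/261 = 44.8%, counseling alone 227/392 = 57.9% → counseling alone
Bupropion wins each dependence group but counseling alone wins overall — the comparison reverses. Bupropion's participants skew toward moderate smokers, which has a lower base rate.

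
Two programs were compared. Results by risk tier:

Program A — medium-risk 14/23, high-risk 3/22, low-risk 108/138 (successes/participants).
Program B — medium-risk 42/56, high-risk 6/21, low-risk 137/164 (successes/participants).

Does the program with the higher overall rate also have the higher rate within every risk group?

Yes

Medium-risk: Program A 14/23 = 60.9%, Program B 42/56 = 75.0% → Program B
High-risk: Program A 3/22 = 13.6%, Program B 6/21 = 28.6% → Program B
Low-risk: Program A 108/138 = 78.3%, Program B 137/164 = 83.5% → Program B
Overall: Program A 125/183 = 68.3%, Program B 185/241 = 76.8% → Program B
Program B wins overall and in every risk group — no reversal.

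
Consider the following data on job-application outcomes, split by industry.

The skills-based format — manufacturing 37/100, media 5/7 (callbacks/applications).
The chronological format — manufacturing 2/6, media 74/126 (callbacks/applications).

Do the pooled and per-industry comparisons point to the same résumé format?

No

Manufacturing: the skills-based format 37/100 = 37.0%, the chronological format 2/6 = 33.3% → the skills-based format
Media: the skills-based format 5/7 = 71.4%, the chronological format 74/126 = 58.7% → the skills-based format
Overall: the skills-based format 42/107 = 39.3%, the chronological format 76/132 = 57.6% → the chronological format
The skills-based format wins each industry group but the chronological format wins overall — the comparison reverses. The skills-based format's applications skew toward manufacturing, which has a lower base rate.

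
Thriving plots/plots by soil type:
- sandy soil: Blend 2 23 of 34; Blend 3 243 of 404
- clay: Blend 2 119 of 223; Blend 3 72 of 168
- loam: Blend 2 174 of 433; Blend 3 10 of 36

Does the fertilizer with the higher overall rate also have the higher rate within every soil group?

No

Sandy soil: Blend 2 23/34 = 67.6%, Blend 3 243/404 = 60.1% → Blend 2
Clay: Blend 2 119/223 = 53.4%, Blend 3 72/168 = 42.9% → Blend 2
Loam: Blend 2 174/433 = 40.2%, Blend 3 10/36 = 27.8% → Blend 2
Overall: Blend 2 316/690 = 45.8%, Blend 3 325/608 = 53.5% → Blend 3
Blend 2 wins each soil group but Blend 3 wins overall — the comparison reverses. Blend 2's plots skew toward loam, which has a lower base rate.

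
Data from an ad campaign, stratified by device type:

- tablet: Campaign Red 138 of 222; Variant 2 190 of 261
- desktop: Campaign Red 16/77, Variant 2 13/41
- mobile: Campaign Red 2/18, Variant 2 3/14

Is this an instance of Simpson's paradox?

Tablet: Campaign Red 138/222 = 62.2%, Variant 2 190/261 = 72.8% → Variant 2
Desktop: Campaign Red 16/77 = 20.8%, Variant 2 13/41 = 31.7% → Variant 2
Mobile: Campaign Red 2/18 = 11.1%, Variant 2 3/14 = 21.4% → Variant 2
Overall: Campaign Red 156/317 = 49.2%, Variant 2 206/316 = 65.2% → Variant 2
Variant 2 wins overall and in every device group — no reversal.

No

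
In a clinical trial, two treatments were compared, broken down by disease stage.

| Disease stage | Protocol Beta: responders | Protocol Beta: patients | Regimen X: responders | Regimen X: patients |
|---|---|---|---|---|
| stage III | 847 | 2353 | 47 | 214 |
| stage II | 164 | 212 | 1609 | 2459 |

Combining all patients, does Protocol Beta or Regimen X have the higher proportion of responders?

Stage III: Protocol Beta 847/2353 = 36.0%, Regimen X 47/214 = 22.0% → Protocol Beta
Stage II: Protocol Beta 164/212 = 77.4%, Regimen X 1609/2459 = 65.4% → Protocol Beta
Overall: Protocol Beta 1011/2565 = 39.4%, Regimen X 1656/2673 = 62.0% → Regimen X
(Protocol Beta wins every disease group but Regimen X wins overall — Protocol Beta's patients skew toward the low-rate stage III group.)

Regimen X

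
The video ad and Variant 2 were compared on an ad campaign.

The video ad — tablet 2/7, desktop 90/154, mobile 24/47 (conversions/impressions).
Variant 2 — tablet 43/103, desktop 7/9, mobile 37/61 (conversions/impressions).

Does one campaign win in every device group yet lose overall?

Tablet: the video ad 2/7 = 28.6%, Variant 2 43/103 = 41.7% → Variant 2
Desktop: the video ad 90/154 = 58.4%, Variant 2 7/9 = 77.8% → Variant 2
Mobile: the video ad 24/47 = 51.1%, Variant 2 37/61 = 60.7% → Variant 2
Overall: the video ad 116/208 = 55.8%, Variant 2 87/173 = 50.3% → the video ad
Variant 2 wins each device group but the video ad wins overall — the comparison reverses. Variant 2's impressions skew toward tablet, which has a lower base rate.

Yes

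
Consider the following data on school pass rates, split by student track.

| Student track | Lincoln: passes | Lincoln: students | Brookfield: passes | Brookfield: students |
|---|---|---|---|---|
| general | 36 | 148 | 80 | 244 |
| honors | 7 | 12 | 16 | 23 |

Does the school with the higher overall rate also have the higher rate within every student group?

General: Lincoln 36/148 = 24.3%, Brookfield 80/244 = 32.8% → Brookfield
Honors: Lincoln 7/12 = 58.3%, Brookfield 16/23 = 69.6% → Brookfield
Overall: Lincoln 43/160 = 26.9%, Brookfield 96/267 = 36.0% → Brookfield
Brookfield wins overall and in every student group — no reversal.

Yes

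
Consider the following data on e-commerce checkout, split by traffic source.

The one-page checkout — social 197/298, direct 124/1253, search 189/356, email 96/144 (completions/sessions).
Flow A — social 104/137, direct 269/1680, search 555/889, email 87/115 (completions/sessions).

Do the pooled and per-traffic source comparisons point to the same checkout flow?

Yes

Social: the one-page checkout 197/298 = 66.1%, Flow A 104/137 = 75.9% → Flow A
Direct: the one-page checkout 124/1253 = 9.9%, Flow A 269/1680 = 16.0% → Flow A
Search: the one-page checkout 189/356 = 53.1%, Flow A 555/889 = 62.4% → Flow A
Email: the one-page checkout 96/144 = 66.7%, Flow A 87/115 = 75.7% → Flow A
Overall: the one-page checkout 606/2051 = 29.5%, Flow A 1015/2821 = 36.0% → Flow A
Flow A wins overall and in every traffic group — no reversal.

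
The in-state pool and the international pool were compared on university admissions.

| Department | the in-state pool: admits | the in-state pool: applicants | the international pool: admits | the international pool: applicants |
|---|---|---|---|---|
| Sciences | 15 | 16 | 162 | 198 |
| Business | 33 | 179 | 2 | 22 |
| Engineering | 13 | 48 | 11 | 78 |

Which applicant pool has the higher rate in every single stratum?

the in-state pool

Sciences: the in-state pool 15/16 = 93.8%, the international pool 162/198 = 81.8% → the in-state pool
Business: the in-state pool 33/179 = 18.4%, the international pool 2/22 = 9.1% → the in-state pool
Engineering: the in-state pool 13/48 = 27.1%, the international pool 11/78 = 14.1% → the in-state pool
The in-state pool has the higher rate in all 3 groups.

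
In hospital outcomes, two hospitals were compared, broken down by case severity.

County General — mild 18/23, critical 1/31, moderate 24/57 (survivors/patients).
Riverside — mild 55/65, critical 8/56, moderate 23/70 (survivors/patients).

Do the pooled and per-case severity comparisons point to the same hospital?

No

Mild: County General 18/23 = 78.3%, Riverside 55/65 = 84.6% → Riverside
Critical: County General 1/31 = 3.2%, Riverside 8/56 = 14.3% → Riverside
Moderate: County General 24/57 = 42.1%, Riverside 23/70 = 32.9% → County General
Overall: County General 43/111 = 38.7%, Riverside 86/191 = 45.0% → Riverside
Neither sweeps: County General wins 1 of 3 groups, Riverside wins 2. Riverside wins overall but not every group — no Simpson reversal.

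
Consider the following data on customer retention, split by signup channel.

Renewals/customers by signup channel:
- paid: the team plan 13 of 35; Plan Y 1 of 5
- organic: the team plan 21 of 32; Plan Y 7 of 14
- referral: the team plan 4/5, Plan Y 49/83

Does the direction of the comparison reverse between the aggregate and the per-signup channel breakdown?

Yes

Paid: the team plan 13/35 = 37.1%, Plan Y 1/5 = 20.0% → the team plan
Organic: the team plan 21/32 = 65.6%, Plan Y 7/14 = 50.0% → the team plan
Referral: the team plan 4/5 = 80.0%, Plan Y 49/83 = 59.0% → the team plan
Overall: the team plan 38/72 = 52.8%, Plan Y 57/102 = 55.9% → Plan Y
The team plan wins each signup group but Plan Y wins overall — the comparison reverses. The team plan's customers skew toward paid, which has a lower base rate.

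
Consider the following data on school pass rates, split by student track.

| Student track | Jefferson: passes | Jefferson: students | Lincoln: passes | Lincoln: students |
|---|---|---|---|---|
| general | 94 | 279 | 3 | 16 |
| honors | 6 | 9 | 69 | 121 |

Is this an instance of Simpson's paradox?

Yes

General: Jefferson 94/279 = 33.7%, Lincoln 3/16 = 18.8% → Jefferson
Honors: Jefferson 6/9 = 66.7%, Lincoln 69/121 = 57.0% → Jefferson
Overall: Jefferson 100/288 = 34.7%, Lincoln 72/137 = 52.6% → Lincoln
Jefferson wins each student group but Lincoln wins overall — the comparison reverses. Jefferson's students skew toward general, which has a lower base rate.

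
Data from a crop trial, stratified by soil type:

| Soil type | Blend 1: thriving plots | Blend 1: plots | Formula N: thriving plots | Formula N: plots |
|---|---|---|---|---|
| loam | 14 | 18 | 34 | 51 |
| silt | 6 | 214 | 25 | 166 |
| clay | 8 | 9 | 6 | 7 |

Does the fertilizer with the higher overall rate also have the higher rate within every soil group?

Loam: Blend 1 14/18 = 77.8%, Formula N 34/51 = 66.7% → Blend 1
Silt: Blend 1 6/214 = 2.8%, Formula N 25/166 = 15.1% → Formula N
Clay: Blend 1 8/9 = 88.9%, Formula N 6/7 = 85.7% → Blend 1
Overall: Blend 1 28/241 = 11.6%, Formula N 65/224 = 29.0% → Formula N
Neither sweeps: Blend 1 wins 2 of 3 groups, Formula N wins 1. Formula N wins overall but not every group — no Simpson reversal.

No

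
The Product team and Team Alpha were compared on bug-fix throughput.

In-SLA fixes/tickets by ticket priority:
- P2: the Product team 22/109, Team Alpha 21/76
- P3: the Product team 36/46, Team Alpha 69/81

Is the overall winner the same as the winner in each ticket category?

P2: the Product team 22/109 = 20.2%, Team Alpha 21/76 = 27.6% → Team Alpha
P3: the Product team 36/46 = 78.3%, Team Alpha 69/81 = 85.2% → Team Alpha
Overall: the Product team 58/155 = 37.4%, Team Alpha 90/157 = 57.3% → Team Alpha
Team Alpha wins overall and in every ticket group — no reversal.

Yes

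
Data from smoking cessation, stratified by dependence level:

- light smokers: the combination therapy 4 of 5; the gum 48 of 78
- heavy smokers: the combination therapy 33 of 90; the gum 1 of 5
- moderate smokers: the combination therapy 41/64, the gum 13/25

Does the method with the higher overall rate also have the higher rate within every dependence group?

No

Light smokers: the combination therapy 4/5 = 80.0%, the gum 48/78 = 61.5% → the combination therapy
Heavy smokers: the combination therapy 33/90 = 36.7%, the gum 1/5 = 20.0% → the combination therapy
Moderate smokers: the combination therapy 41/64 = 64.1%, the gum 13/25 = 52.0% → the combination therapy
Overall: the combination therapy 78/159 = 49.1%, the gum 62/108 = 57.4% → the gum
The combination therapy wins each dependence group but the gum wins overall — the comparison reverses. The combination therapy's participants skew toward heavy smokers, which has a lower base rate.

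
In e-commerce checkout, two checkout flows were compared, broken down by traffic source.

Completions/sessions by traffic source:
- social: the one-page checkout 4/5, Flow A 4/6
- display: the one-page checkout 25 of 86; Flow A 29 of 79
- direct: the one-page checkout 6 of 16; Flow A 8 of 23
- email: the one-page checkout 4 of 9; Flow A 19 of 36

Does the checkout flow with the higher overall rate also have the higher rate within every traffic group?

No

Social: the one-page checkout 4/5 = 80.0%, Flow A 4/6 = 66.7% → the one-page checkout
Display: the one-page checkout 25/86 = 29.1%, Flow A 29/79 = 36.7% → Flow A
Direct: the one-page checkout 6/16 = 37.5%, Flow A 8/23 = 34.8% → the one-page checkout
Email: the one-page checkout 4/9 = 44.4%, Flow A 19/36 = 52.8% → Flow A
Overall: the one-page checkout 39/116 = 33.6%, Flow A 60/144 = 41.7% → Flow A
Neither sweeps: the one-page checkout wins 2 of 4 groups, Flow A wins 2. Flow A wins overall but not every group — no Simpson reversal.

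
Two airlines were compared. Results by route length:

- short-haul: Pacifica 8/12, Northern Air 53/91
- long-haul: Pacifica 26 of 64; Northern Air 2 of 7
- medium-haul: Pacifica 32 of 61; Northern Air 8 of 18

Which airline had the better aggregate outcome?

Northern Air

Short-haul: Pacifica 8/12 = 66.7%, Northern Air 53/91 = 58.2% → Pacifica
Long-haul: Pacifica 26/64 = 40.6%, Northern Air 2/7 = 28.6% → Pacifica
Medium-haul: Pacifica 32/61 = 52.5%, Northern Air 8/18 = 44.4% → Pacifica
Overall: Pacifica 66/137 = 48.2%, Northern Air 63/116 = 54.3% → Northern Air
(Pacifica wins every route group but Northern Air wins overall — Pacifica's flights skew toward the low-rate long-haul group.)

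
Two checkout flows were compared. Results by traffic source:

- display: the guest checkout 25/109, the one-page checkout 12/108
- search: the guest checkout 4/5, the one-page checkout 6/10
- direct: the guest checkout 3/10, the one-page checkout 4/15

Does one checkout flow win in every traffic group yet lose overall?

No

Display: the guest checkout 25/109 = 22.9%, the one-page checkout 12/108 = 11.1% → the guest checkout
Search: the guest checkout 4/5 = 80.0%, the one-page checkout 6/10 = 60.0% → the guest checkout
Direct: the guest checkout 3/10 = 30.0%, the one-page checkout 4/15 = 26.7% → the guest checkout
Overall: the guest checkout 32/124 = 25.8%, the one-page checkout 22/133 = 16.5% → the guest checkout
The guest checkout wins overall and in every traffic group — no reversal.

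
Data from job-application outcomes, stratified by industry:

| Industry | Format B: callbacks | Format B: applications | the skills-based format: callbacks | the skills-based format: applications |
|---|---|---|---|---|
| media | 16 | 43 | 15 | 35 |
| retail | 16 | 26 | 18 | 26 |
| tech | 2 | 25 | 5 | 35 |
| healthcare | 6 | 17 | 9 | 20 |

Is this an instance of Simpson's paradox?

Media: Format B 16/43 = 37.2%, the skills-based format 15/35 = 42.9% → the skills-based format
Retail: Format B 16/26 = 61.5%, the skills-based format 18/26 = 69.2% → the skills-based format
Tech: Format B 2/25 = 8.0%, the skills-based format 5/35 = 14.3% → the skills-based format
Healthcare: Format B 6/17 = 35.3%, the skills-based format 9/20 = 45.0% → the skills-based format
Overall: Format B 40/111 = 36.0%, the skills-based format 47/116 = 40.5% → the skills-based format
The skills-based format wins overall and in every industry group — no reversal.

No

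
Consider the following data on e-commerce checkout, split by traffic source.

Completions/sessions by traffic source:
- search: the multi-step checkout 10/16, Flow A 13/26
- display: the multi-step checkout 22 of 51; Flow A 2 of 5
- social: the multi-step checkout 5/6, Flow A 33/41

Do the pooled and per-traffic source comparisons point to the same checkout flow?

Search: the multi-step checkout 10/16 = 62.5%, Flow A 13/26 = 50.0% → the multi-step checkout
Display: the multi-step checkout 22/51 = 43.1%, Flow A 2/5 = 40.0% → the multi-step checkout
Social: the multi-step checkout 5/6 = 83.3%, Flow A 33/41 = 80.5% → the multi-step checkout
Overall: the multi-step checkout 37/73 = 50.7%, Flow A 48/72 = 66.7% → Flow A
The multi-step checkout wins each traffic group but Flow A wins overall — the comparison reverses. The multi-step checkout's sessions skew toward display, which has a lower base rate.

No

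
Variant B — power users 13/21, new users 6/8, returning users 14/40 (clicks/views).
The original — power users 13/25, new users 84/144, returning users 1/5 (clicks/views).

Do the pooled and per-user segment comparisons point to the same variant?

No

Power users: Variant B 13/21 = 61.9%, the original 13/25 = 52.0% → Variant B
New users: Variant B 6/8 = 75.0%, the original 84/144 = 58.3% → Variant B
Returning users: Variant B 14/40 = 35.0%, the original 1/5 = 20.0% → Variant B
Overall: Variant B 33/69 = 47.8%, the original 98/174 = 56.3% → the original
Variant B wins each user group but the original wins overall — the comparison reverses. Variant B's views skew toward returning users, which has a lower base rate.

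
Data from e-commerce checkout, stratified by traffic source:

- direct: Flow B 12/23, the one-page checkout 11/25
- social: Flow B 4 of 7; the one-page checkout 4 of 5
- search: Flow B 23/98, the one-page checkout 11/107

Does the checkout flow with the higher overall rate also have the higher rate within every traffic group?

No

Direct: Flow B 12/23 = 52.2%, the one-page checkout 11/25 = 44.0% → Flow B
Social: Flow B 4/7 = 57.1%, the one-page checkout 4/5 = 80.0% → the one-page checkout
Search: Flow B 23/98 = 23.5%, the one-page checkout 11/107 = 10.3% → Flow B
Overall: Flow B 39/128 = 30.5%, the one-page checkout 26/137 = 19.0% → Flow B
Neither sweeps: Flow B wins 2 of 3 groups, the one-page checkout wins 1. Flow B wins overall but not every group — no Simpson reversal.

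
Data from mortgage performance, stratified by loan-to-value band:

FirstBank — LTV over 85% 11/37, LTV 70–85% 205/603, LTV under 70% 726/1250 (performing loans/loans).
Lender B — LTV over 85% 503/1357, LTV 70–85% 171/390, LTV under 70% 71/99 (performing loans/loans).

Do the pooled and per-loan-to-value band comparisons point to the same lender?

No

LTV over 85%: FirstBank 11/37 = 29.7%, Lender B 503/1357 = 37.1% → Lender B
LTV 70–85%: FirstBank 205/603 = 34.0%, Lender B 171/390 = 43.8% → Lender B
LTV under 70%: FirstBank 726/1250 = 58.1%, Lender B 71/99 = 71.7% → Lender B
Overall: FirstBank 942/1890 = 49.8%, Lender B 745/1846 = 40.4% → FirstBank
Lender B wins each loan-to-value group but FirstBank wins overall — the comparison reverses. Lender B's loans skew toward LTV over 85%, which has a lower base rate.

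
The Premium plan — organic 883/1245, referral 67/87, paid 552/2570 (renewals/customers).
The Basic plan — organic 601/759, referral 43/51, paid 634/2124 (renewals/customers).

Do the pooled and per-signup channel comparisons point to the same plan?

Yes

Organic: the Premium plan 883/1245 = 70.9%, the Basic plan 601/759 = 79.2% → the Basic plan
Referral: the Premium plan 67/87 = 77.0%, the Basic plan 43/51 = 84.3% → the Basic plan
Paid: the Premium plan 552/2570 = 21.5%, the Basic plan 634/2124 = 29.8% → the Basic plan
Overall: the Premium plan 1502/3902 = 38.5%, the Basic plan 1278/2934 = 43.6% → the Basic plan
The Basic plan wins overall and in every signup group — no reversal.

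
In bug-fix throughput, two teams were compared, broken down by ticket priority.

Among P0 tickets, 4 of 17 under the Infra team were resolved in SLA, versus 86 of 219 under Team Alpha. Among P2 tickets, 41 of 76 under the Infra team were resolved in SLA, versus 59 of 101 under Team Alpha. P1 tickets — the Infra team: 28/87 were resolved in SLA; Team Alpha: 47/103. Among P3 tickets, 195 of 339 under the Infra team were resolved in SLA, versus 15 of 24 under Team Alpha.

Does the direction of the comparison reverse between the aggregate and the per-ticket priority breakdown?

P0: the Infra team 4/17 = 23.5%, Team Alpha 86/219 = 39.3% → Team Alpha
P2: the Infra team 41/76 = 53.9%, Team Alpha 59/101 = 58.4% → Team Alpha
P1: the Infra team 28/87 = 32.2%, Team Alpha 47/103 = 45.6% → Team Alpha
P3: the Infra team 195/339 = 57.5%, Team Alpha 15/24 = 62.5% → Team Alpha
Overall: the Infra team 268/519 = 51.6%, Team Alpha 207/447 = 46.3% → the Infra team
Team Alpha wins each ticket group but the Infra team wins overall — the comparison reverses. Team Alpha's tickets skew toward P0, which has a lower base rate.

Yes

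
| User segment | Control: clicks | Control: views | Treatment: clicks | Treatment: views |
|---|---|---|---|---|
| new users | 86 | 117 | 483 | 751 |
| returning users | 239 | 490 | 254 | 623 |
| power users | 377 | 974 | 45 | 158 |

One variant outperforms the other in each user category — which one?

Control

New users: Control 86/117 = 73.5%, Treatment 483/751 = 64.3% → Control
Returning users: Control 239/490 = 48.8%, Treatment 254/623 = 40.8% → Control
Power users: Control 377/974 = 38.7%, Treatment 45/158 = 28.5% → Control
Control has the higher rate in all 3 groups.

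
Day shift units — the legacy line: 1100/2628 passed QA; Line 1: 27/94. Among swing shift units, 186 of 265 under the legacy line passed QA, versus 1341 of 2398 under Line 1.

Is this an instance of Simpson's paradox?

Yes

Day shift: the legacy line 1100/2628 = 41.9%, Line 1 27/94 = 28.7% → the legacy line
Swing shift: the legacy line 186/265 = 70.2%, Line 1 1341/2398 = 55.9% → the legacy line
Overall: the legacy line 1286/2893 = 44.5%, Line 1 1368/2492 = 54.9% → Line 1
The legacy line wins each shift group but Line 1 wins overall — the comparison reverses. The legacy line's units skew toward day shift, which has a lower base rate.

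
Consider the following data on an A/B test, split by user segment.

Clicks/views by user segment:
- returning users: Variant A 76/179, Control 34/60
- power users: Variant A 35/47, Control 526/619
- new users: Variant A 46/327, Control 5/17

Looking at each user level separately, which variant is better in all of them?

Returning users: Variant A 76/179 = 42.5%, Control 34/60 = 56.7% → Control
Power users: Variant A 35/47 = 74.5%, Control 526/619 = 85.0% → Control
New users: Variant A 46/327 = 14.1%, Control 5/17 = 29.4% → Control
Control has the higher rate in all 3 groups.

Control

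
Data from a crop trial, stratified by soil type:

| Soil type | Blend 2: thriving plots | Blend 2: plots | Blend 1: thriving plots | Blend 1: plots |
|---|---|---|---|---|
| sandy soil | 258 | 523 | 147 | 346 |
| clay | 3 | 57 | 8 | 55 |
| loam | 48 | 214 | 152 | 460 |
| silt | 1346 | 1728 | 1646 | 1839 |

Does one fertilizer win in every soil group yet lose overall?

Sandy soil: Blend 2 258/523 = 49.3%, Blend 1 147/346 = 42.5% → Blend 2
Clay: Blend 2 3/57 = 5.3%, Blend 1 8/55 = 14.5% → Blend 1
Loam: Blend 2 48/214 = 22.4%, Blend 1 152/460 = 33.0% → Blend 1
Silt: Blend 2 1346/1728 = 77.9%, Blend 1 1646/1839 = 89.5% → Blend 1
Overall: Blend 2 1655/2522 = 65.6%, Blend 1 1953/2700 = 72.3% → Blend 1
Neither sweeps: Blend 2 wins 1 of 4 groups, Blend 1 wins 3. Blend 1 wins overall but not every group — no Simpson reversal.

No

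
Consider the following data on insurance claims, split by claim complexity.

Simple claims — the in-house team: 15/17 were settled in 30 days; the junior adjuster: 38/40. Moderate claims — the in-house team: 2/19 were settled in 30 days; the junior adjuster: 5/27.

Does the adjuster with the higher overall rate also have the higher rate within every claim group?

Yes

Simple: the in-house team 15/17 = 88.2%, the junior adjuster 38/40 = 95.0% → the junior adjuster
Moderate: the in-house team 2/19 = 10.5%, the junior adjuster 5/27 = 18.5% → the junior adjuster
Overall: the in-house team 17/36 = 47.2%, the junior adjuster 43/67 = 64.2% → the junior adjuster
The junior adjuster wins overall and in every claim group — no reversal.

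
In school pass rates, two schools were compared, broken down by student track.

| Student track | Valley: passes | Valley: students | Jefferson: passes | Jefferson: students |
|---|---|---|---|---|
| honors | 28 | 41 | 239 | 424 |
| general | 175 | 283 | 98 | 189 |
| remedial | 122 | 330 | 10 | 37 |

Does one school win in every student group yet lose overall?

Yes

Honors: Valley 28/41 = 68.3%, Jefferson 239/424 = 56.4% → Valley
General: Valley 175/283 = 61.8%, Jefferson 98/189 = 51.9% → Valley
Remedial: Valley 122/330 = 37.0%, Jefferson 10/37 = 27.0% → Valley
Overall: Valley 325/654 = 49.7%, Jefferson 347/650 = 53.4% → Jefferson
Valley wins each student group but Jefferson wins overall — the comparison reverses. Valley's students skew toward remedial, which has a lower base rate.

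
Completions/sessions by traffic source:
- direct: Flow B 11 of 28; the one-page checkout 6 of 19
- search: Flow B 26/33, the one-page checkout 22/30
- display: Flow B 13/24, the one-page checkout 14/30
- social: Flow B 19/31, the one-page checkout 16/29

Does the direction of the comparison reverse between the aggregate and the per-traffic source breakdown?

No

Direct: Flow B 11/28 = 39.3%, the one-page checkout 6/19 = 31.6% → Flow B
Search: Flow B 26/33 = 78.8%, the one-page checkout 22/30 = 73.3% → Flow B
Display: Flow B 13/24 = 54.2%, the one-page checkout 14/30 = 46.7% → Flow B
Social: Flow B 19/31 = 61.3%, the one-page checkout 16/29 = 55.2% → Flow B
Overall: Flow B 69/116 = 59.5%, the one-page checkout 58/108 = 53.7% → Flow B
Flow B wins overall and in every traffic group — no reversal.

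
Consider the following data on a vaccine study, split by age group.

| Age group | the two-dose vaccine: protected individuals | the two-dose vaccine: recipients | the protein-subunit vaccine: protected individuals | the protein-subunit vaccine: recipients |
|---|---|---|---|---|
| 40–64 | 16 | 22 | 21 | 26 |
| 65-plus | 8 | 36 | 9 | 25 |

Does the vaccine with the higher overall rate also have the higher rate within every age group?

40–64: the two-dose vaccine 16/22 = 72.7%, the protein-subunit vaccine 21/26 = 80.8% → the protein-subunit vaccine
65-plus: the two-dose vaccine 8/36 = 22.2%, the protein-subunit vaccine 9/25 = 36.0% → the protein-subunit vaccine
Overall: the two-dose vaccine 24/58 = 41.4%, the protein-subunit vaccine 30/51 = 58.8% → the protein-subunit vaccine
The protein-subunit vaccine wins overall and in every age group — no reversal.

Yes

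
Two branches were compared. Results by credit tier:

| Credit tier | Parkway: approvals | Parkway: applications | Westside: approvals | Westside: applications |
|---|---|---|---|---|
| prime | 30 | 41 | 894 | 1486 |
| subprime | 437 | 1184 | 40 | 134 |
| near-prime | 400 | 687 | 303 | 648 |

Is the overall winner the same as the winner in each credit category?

No

Prime: Parkway 30/41 = 73.2%, Westside 894/1486 = 60.2% → Parkway
Subprime: Parkway 437/1184 = 36.9%, Westside 40/134 = 29.9% → Parkway
Near-prime: Parkway 400/687 = 58.2%, Westside 303/648 = 46.8% → Parkway
Overall: Parkway 867/1912 = 45.3%, Westside 1237/2268 = 54.5% → Westside
Parkway wins each credit group but Westside wins overall — the comparison reverses. Parkway's applications skew toward subprime, which has a lower base rate.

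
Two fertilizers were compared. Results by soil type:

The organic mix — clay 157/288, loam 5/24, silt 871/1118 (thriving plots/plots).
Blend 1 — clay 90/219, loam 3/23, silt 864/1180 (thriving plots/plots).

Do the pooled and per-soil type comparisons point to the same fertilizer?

Clay: the organic mix 157/288 = 54.5%, Blend 1 90/219 = 41.1% → the organic mix
Loam: the organic mix 5/24 = 20.8%, Blend 1 3/23 = 13.0% → the organic mix
Silt: the organic mix 871/1118 = 77.9%, Blend 1 864/1180 = 73.2% → the organic mix
Overall: the organic mix 1033/1430 = 72.2%, Blend 1 957/1422 = 67.3% → the organic mix
The organic mix wins overall and in every soil group — no reversal.

Yes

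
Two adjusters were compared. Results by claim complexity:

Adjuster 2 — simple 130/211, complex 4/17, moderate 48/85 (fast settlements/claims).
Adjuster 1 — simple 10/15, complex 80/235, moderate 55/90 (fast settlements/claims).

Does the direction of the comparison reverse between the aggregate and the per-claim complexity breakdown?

Simple: Adjuster 2 130/211 = 61.6%, Adjuster 1 10/15 = 66.7% → Adjuster 1
Complex: Adjuster 2 4/17 = 23.5%, Adjuster 1 80/235 = 34.0% → Adjuster 1
Moderate: Adjuster 2 48/85 = 56.5%, Adjuster 1 55/90 = 61.1% → Adjuster 1
Overall: Adjuster 2 182/313 = 58.1%, Adjuster 1 145/340 = 42.6% → Adjuster 2
Adjuster 1 wins each claim group but Adjuster 2 wins overall — the comparison reverses. Adjuster 1's claims skew toward complex, which has a lower base rate.

Yes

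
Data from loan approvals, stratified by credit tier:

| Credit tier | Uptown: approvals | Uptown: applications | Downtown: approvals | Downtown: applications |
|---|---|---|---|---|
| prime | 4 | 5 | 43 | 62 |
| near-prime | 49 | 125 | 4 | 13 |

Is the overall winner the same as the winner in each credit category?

Prime: Uptown 4/5 = 80.0%, Downtown 43/62 = 69.4% → Uptown
Near-prime: Uptown 49/125 = 39.2%, Downtown 4/13 = 30.8% → Uptown
Overall: Uptown 53/130 = 40.8%, Downtown 47/75 = 62.7% → Downtown
Uptown wins each credit group but Downtown wins overall — the comparison reverses. Uptown's applications skew toward near-prime, which has a lower base rate.

No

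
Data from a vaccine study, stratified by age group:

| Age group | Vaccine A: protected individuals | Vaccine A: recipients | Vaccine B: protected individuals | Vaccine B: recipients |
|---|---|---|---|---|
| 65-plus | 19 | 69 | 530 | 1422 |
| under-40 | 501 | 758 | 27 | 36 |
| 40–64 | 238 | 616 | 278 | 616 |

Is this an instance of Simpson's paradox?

Yes

65-plus: Vaccine A 19/69 = 27.5%, Vaccine B 530/1422 = 37.3% → Vaccine B
Under-40: Vaccine A 501/758 = 66.1%, Vaccine B 27/36 = 75.0% → Vaccine B
40–64: Vaccine A 238/616 = 38.6%, Vaccine B 278/616 = 45.1% → Vaccine B
Overall: Vaccine A 758/1443 = 52.5%, Vaccine B 835/2074 = 40.3% → Vaccine A
Vaccine B wins each age group but Vaccine A wins overall — the comparison reverses. Vaccine B's recipients skew toward 65-plus, which has a lower base rate.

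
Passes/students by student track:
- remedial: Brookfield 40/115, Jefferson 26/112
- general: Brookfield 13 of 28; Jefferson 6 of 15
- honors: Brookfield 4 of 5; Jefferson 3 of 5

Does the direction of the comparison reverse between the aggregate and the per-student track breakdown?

Remedial: Brookfield 40/115 = 34.8%, Jefferson 26/112 = 23.2% → Brookfield
General: Brookfield 13/28 = 46.4%, Jefferson 6/15 = 40.0% → Brookfield
Honors: Brookfield 4/5 = 80.0%, Jefferson 3/5 = 60.0% → Brookfield
Overall: Brookfield 57/148 = 38.5%, Jefferson 35/132 = 26.5% → Brookfield
Brookfield wins overall and in every student group — no reversal.

No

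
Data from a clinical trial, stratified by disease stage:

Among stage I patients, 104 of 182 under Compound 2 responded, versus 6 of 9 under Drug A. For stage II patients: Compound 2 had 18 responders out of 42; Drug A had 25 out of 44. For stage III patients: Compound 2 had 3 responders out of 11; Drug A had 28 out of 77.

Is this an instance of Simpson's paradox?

Yes

Stage I: Compound 2 104/182 = 57.1%, Drug A 6/9 = 66.7% → Drug A
Stage II: Compound 2 18/42 = 42.9%, Drug A 25/44 = 56.8% → Drug A
Stage III: Compound 2 3/11 = 27.3%, Drug A 28/77 = 36.4% → Drug A
Overall: Compound 2 125/235 = 53.2%, Drug A 59/130 = 45.4% → Compound 2
Drug A wins each disease group but Compound 2 wins overall — the comparison reverses. Drug A's patients skew toward stage III, which has a lower base rate.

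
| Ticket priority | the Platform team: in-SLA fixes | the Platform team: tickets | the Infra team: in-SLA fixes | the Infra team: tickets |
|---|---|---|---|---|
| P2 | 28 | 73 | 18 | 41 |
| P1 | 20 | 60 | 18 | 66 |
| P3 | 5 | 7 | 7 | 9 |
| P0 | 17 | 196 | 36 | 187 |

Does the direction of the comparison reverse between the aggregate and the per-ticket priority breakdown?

P2: the Platform team 28/73 = 38.4%, the Infra team 18/41 = 43.9% → the Infra team
P1: the Platform team 20/60 = 33.3%, the Infra team 18/66 = 27.3% → the Platform team
P3: the Platform team 5/7 = 71.4%, the Infra team 7/9 = 77.8% → the Infra team
P0: the Platform team 17/196 = 8.7%, the Infra team 36/187 = 19.3% → the Infra team
Overall: the Platform team 70/336 = 20.8%, the Infra team 79/303 = 26.1% → the Infra team
Neither sweeps: the Platform team wins 1 of 4 groups, the Infra team wins 3. The Infra team wins overall but not every group — no Simpson reversal.

No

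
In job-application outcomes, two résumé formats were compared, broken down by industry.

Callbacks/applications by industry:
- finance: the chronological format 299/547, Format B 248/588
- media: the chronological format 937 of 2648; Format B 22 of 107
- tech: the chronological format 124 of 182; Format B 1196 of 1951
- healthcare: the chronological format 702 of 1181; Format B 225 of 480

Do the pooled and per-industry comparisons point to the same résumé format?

Finance: the chronological format 299/547 = 54.7%, Format B 248/588 = 42.2% → the chronological format
Media: the chronological format 937/2648 = 35.4%, Format B 22/107 = 20.6% → the chronological format
Tech: the chronological format 124/182 = 68.1%, Format B 1196/1951 = 61.3% → the chronological format
Healthcare: the chronological format 702/1181 = 59.4%, Format B 225/480 = 46.9% → the chronological format
Overall: the chronological format 2062/4558 = 45.2%, Format B 1691/3126 = 54.1% → Format B
The chronological format wins each industry group but Format B wins overall — the comparison reverses. The chronological format's applications skew toward media, which has a lower base rate.

No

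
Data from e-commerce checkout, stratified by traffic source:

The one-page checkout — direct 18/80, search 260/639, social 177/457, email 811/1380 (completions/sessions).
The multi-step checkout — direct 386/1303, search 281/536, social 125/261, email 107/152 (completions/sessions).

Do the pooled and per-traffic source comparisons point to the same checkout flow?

Direct: the one-page checkout 18/80 = 22.5%, the multi-step checkout 386/1303 = 29.6% → the multi-step checkout
Search: the one-page checkout 260/639 = 40.7%, the multi-step checkout 281/536 = 52.4% → the multi-step checkout
Social: the one-page checkout 177/457 = 38.7%, the multi-step checkout 125/261 = 47.9% → the multi-step checkout
Email: the one-page checkout 811/1380 = 58.8%, the multi-step checkout 107/152 = 70.4% → the multi-step checkout
Overall: the one-page checkout 1266/2556 = 49.5%, the multi-step checkout 899/2252 = 39.9% → the one-page checkout
The multi-step checkout wins each traffic group but the one-page checkout wins overall — the comparison reverses. The multi-step checkout's sessions skew toward direct, which has a lower base rate.

No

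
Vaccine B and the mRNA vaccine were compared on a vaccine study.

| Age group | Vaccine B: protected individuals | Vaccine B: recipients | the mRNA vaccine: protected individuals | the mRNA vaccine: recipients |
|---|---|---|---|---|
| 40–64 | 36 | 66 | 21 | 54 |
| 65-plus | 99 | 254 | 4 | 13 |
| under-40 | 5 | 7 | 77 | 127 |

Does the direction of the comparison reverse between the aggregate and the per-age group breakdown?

40–64: Vaccine B 36/66 = 54.5%, the mRNA vaccine 21/54 = 38.9% → Vaccine B
65-plus: Vaccine B 99/254 = 39.0%, the mRNA vaccine 4/13 = 30.8% → Vaccine B
Under-40: Vaccine B 5/7 = 71.4%, the mRNA vaccine 77/127 = 60.6% → Vaccine B
Overall: Vaccine B 140/327 = 42.8%, the mRNA vaccine 102/194 = 52.6% → the mRNA vaccine
Vaccine B wins each age group but the mRNA vaccine wins overall — the comparison reverses. Vaccine B's recipients skew toward 65-plus, which has a lower base rate.

Yes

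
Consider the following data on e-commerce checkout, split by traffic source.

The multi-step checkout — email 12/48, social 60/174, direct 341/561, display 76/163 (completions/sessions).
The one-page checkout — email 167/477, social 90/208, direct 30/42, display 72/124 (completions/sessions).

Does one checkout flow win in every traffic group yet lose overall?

Email: the multi-step checkout 12/48 = 25.0%, the one-page checkout 167/477 = 35.0% → the one-page checkout
Social: the multi-step checkout 60/174 = 34.5%, the one-page checkout 90/208 = 43.3% → the one-page checkout
Direct: the multi-step checkout 341/561 = 60.8%, the one-page checkout 30/42 = 71.4% → the one-page checkout
Display: the multi-step checkout 76/163 = 46.6%, the one-page checkout 72/124 = 58.1% → the one-page checkout
Overall: the multi-step checkout 489/946 = 51.7%, the one-page checkout 359/851 = 42.2% → the multi-step checkout
The one-page checkout wins each traffic group but the multi-step checkout wins overall — the comparison reverses. The one-page checkout's sessions skew toward email, which has a lower base rate.

Yes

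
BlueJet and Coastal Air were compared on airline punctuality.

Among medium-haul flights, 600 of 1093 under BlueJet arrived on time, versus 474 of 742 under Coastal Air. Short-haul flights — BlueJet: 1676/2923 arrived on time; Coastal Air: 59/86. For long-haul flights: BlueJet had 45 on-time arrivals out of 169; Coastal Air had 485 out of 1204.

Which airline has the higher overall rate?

BlueJet

Medium-haul: BlueJet 600/1093 = 54.9%, Coastal Air 474/742 = 63.9% → Coastal Air
Short-haul: BlueJet 1676/2923 = 57.3%, Coastal Air 59/86 = 68.6% → Coastal Air
Long-haul: BlueJet 45/169 = 26.6%, Coastal Air 485/1204 = 40.3% → Coastal Air
Overall: BlueJet 2321/4185 = 55.5%, Coastal Air 1018/2032 = 50.1% → BlueJet
(Coastal Air wins every route group but BlueJet wins overall — Coastal Air's flights skew toward the low-rate long-haul group.)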